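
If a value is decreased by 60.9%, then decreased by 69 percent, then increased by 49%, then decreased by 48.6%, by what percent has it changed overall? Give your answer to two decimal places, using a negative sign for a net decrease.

-90.72%

A 60.9% decrease multiplies by 0.391.
Then a 69% decrease: 0.391 × 0.31 = 0.12121.
Then a 49% increase: 0.12121 × 1.49 = 0.1806029.
Then a 48.6% decrease: 0.1806029 × 0.514 = 0.0928298906.
Overall factor 0.0928298906, i.e. -90.72%.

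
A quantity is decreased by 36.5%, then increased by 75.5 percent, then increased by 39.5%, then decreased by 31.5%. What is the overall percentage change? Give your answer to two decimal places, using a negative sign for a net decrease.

The combined multiplier is 0.635 × 1.755 × 1.395 × 0.685 = 1.064916669375.
That corresponds to an increase of 6.49%.

6.49%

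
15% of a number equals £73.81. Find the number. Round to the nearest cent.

£492.07

£73.81 ÷ 0.15 ≈ £492.07.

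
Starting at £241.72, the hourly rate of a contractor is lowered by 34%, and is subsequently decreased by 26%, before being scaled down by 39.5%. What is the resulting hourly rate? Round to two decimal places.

£71.42

Each change multiplies by a factor: 0.66 × 0.74 × 0.605 = 0.295482.
£241.72 × 0.295482 = £71.42390904 ≈ £71.42.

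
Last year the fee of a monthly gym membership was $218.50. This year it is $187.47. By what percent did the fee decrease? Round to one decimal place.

14.2%

Change: $187.47 − $218.50 = -$31.03.
Relative to the original: -$31.03 ÷ $218.50 ≈ -14.2%.
So the fee decreased by 14.2%.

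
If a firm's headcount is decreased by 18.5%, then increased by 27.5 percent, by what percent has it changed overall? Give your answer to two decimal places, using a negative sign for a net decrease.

3.91%

An 18.5% decrease multiplies by 0.815.
Then a 27.5% increase: 0.815 × 1.275 = 1.039125.
Overall factor 1.039125, i.e. 3.91%.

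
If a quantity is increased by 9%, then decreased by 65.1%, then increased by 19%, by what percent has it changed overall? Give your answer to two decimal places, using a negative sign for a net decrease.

A 9% increase multiplies by 1.09.
Then a 65.1% decrease: 1.09 × 0.349 = 0.38041.
Then a 19% increase: 0.38041 × 1.19 = 0.4526879.
Overall factor 0.4526879, i.e. -54.73%.

-54.73%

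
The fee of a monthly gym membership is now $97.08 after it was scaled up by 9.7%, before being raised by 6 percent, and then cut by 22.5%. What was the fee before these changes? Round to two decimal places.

The overall multiplier applied was 1.097 × 1.06 × 0.775 = 0.9011855.
So the original fee was $97.08 ÷ 0.9011855 ≈ $107.72.

$107.72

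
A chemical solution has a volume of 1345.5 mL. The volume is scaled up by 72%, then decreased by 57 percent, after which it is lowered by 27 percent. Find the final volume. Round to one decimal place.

726.4 mL

Each change multiplies by a factor: 1.72 × 0.43 × 0.73 = 0.539908.
1345.5 × 0.539908 = 726.446214 ≈ 726.4.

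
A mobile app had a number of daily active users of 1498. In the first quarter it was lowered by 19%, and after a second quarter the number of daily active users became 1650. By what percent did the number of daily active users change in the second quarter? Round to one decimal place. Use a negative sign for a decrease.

36.0%

After the first quarter: 1498 × 0.81 = 1213.38.
Second-quarter multiplier: 1650 ÷ 1213.38 ≈ 1.35984.
That is a change of 36.0%.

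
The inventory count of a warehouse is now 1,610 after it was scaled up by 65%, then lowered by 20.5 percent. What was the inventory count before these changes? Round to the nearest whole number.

The overall multiplier applied was 1.65 × 0.795 = 1.31175.
So the original inventory count was 1,610 ÷ 1.31175 ≈ 1,227.

1,227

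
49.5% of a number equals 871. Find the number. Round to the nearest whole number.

871 ÷ 0.495 ≈ 1,760.

1,760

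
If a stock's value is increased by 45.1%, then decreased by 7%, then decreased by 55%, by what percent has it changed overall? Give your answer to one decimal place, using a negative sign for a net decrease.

-39.3%

The combined multiplier is 1.451 × 0.93 × 0.45 = 0.6072435.
That corresponds to a decrease of 39.3%.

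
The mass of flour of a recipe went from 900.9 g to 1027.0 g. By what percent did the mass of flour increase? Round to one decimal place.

Change: 1027.0 − 900.9 = 126.1.
Relative to the original: 126.1 ÷ 900.9 ≈ 14.0%.
So the mass of flour increased by 14.0%.

14.0%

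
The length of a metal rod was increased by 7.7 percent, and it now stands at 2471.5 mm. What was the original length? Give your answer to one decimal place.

2294.8 mm

The overall multiplier applied was 1.077.
So the original length was 2471.5 ÷ 1.077 ≈ 2294.8 mm.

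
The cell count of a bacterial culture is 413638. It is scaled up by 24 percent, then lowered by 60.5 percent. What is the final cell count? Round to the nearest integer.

202600

Apply the 24% increase: 413638 × 1.24 = 512911.12.
After the 60.5% decrease: 512911.12 × 0.395 = 202599.8924 ≈ 202600.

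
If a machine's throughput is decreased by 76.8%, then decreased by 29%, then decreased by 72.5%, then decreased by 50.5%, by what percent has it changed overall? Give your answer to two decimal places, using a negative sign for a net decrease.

-97.76%

A 76.8% decrease multiplies by 0.232.
Then a 29% decrease: 0.232 × 0.71 = 0.16472.
Then a 72.5% decrease: 0.16472 × 0.275 = 0.045298.
Then a 50.5% decrease: 0.045298 × 0.495 = 0.02242251.
Overall factor 0.02242251, i.e. -97.76%.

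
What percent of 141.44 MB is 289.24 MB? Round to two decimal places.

289.24 MB ÷ 141.44 MB ≈ 204.50%.

204.50%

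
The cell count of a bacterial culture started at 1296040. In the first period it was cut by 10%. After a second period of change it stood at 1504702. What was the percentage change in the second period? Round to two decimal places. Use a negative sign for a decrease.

29.00%

After the first period: 1296040 × 0.9 = 1166436.
Second-period multiplier: 1504702 ÷ 1166436 ≈ 1.29.
That is a change of 29.00%.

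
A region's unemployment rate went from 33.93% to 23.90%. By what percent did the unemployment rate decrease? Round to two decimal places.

29.56%

The change is 23.90 − 33.93 = -10.03 percentage points.
Relative to the original 33.93%, that is -10.03 ÷ 33.93 ≈ -29.56%.
So the unemployment rate fell by 29.56%.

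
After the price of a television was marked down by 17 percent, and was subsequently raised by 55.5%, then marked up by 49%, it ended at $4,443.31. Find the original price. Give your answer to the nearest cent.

$2,310.53

Undoing the 49% increase: $4,443.31 ÷ 1.49 ≈ $2982.087248.
Undoing the 55.5% increase: $2982.087248 ÷ 1.555 ≈ $1917.740995.
Undoing the 17% decrease: $1917.740995 ÷ 0.83 ≈ $2,310.53.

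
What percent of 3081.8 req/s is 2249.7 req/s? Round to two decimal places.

73.00%

2249.7 req/s ÷ 3081.8 req/s ≈ 73.00%.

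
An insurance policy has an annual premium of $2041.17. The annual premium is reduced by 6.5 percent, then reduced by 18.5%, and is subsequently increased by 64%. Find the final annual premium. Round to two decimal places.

Each change multiplies by a factor: 0.935 × 0.815 × 1.64 = 1.249721.
$2041.17 × 1.249721 = $2550.89301357 ≈ $2550.89.

$2550.89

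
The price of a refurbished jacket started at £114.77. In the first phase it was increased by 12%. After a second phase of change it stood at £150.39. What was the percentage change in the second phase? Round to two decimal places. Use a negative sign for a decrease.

After the first phase: £114.77 × 1.12 = £128.5424.
Second-phase multiplier: £150.39 ÷ £128.5424 ≈ 1.169964.
That is a change of 17.00%.

17.00%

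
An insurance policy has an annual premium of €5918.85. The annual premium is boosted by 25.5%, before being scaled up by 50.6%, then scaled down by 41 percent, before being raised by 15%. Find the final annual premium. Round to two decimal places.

€7590.25

Each change multiplies by a factor: 1.255 × 1.506 × 0.59 × 1.15 = 1.282385355.
€5918.85 × 1.282385355 = €7590.24655844175 ≈ €7590.25.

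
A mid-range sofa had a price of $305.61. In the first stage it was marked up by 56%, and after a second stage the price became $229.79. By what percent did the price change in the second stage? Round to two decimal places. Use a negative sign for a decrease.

After the first stage: $305.61 × 1.56 = $476.7516.
Second-stage multiplier: $229.79 ÷ $476.7516 ≈ 0.481991.
That is a change of -51.80%.

-51.80%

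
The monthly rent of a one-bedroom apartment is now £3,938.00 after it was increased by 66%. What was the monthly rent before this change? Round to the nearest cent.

£2,372.29

The overall multiplier applied was 1.66.
So the original monthly rent was £3,938.00 ÷ 1.66 ≈ £2,372.29.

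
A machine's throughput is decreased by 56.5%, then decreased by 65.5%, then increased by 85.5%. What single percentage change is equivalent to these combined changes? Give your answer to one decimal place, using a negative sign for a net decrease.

-72.2%

The combined multiplier is 0.435 × 0.345 × 1.855 = 0.278389125.
That corresponds to a decrease of 72.2%.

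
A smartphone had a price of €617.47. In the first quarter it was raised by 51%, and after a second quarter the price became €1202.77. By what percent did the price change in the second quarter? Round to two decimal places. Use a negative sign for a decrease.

After the first quarter: €617.47 × 1.51 = €932.3797.
Second-quarter multiplier: €1202.77 ÷ €932.3797 ≈ 1.29.
That is a change of 29.00%.

29.00%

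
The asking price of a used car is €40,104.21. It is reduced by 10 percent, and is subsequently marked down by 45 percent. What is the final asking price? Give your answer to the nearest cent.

€19,851.58

Apply the 10% decrease: €40,104.21 × 0.9 = €36093.789.
45% decrease: €36093.789 × 0.55 = €19851.58395 ≈ €19,851.58.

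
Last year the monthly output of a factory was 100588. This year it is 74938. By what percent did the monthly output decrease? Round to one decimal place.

Change: 74938 − 100588 = -25650.
Relative to the original: -25650 ÷ 100588 ≈ -25.5%.
So the monthly output decreased by 25.5%.

25.5%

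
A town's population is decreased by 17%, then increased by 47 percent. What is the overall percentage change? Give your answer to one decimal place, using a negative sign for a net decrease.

22.0%

The combined multiplier is 0.83 × 1.47 = 1.2201.
That corresponds to an increase of 22.0%.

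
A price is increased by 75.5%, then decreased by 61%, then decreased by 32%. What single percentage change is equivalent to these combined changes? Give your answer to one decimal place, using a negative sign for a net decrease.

-53.5%

The combined multiplier is 1.755 × 0.39 × 0.68 = 0.465426.
That corresponds to a decrease of 53.5%.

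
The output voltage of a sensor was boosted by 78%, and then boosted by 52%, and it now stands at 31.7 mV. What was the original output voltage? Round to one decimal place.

The overall multiplier applied was 1.78 × 1.52 = 2.7056.
So the original output voltage was 31.7 ÷ 2.7056 ≈ 11.7 mV.

11.7 mV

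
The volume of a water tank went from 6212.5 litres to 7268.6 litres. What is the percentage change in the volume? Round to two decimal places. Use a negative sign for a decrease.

17.00%

Change: 7268.6 − 6212.5 = 1056.1.
Relative to the original: 1056.1 ÷ 6212.5 ≈ 17.00%.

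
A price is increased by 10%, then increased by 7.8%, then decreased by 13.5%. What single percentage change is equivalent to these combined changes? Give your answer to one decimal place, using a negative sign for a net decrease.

2.6%

A 10% increase multiplies by 1.1.
Then a 7.8% increase: 1.1 × 1.078 = 1.1858.
Then a 13.5% decrease: 1.1858 × 0.865 = 1.025717.
Overall factor 1.025717, i.e. 2.6%.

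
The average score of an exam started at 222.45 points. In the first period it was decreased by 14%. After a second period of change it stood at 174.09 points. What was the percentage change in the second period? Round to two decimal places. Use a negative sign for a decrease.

-9.00%

After the first period: 222.45 × 0.86 = 191.307.
Second-period multiplier: 174.09 ÷ 191.307 ≈ 0.910003.
That is a change of -9.00%.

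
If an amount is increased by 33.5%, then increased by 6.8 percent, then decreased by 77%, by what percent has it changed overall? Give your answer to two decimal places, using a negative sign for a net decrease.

The combined multiplier is 1.335 × 1.068 × 0.23 = 0.3279294.
That corresponds to a decrease of 67.21%.

-67.21%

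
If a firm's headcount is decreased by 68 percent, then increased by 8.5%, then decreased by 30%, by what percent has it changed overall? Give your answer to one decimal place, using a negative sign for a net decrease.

A 68% decrease multiplies by 0.32.
Then an 8.5% increase: 0.32 × 1.085 = 0.3472.
Then a 30% decrease: 0.3472 × 0.7 = 0.24304.
Overall factor 0.24304, i.e. -75.7%.

-75.7%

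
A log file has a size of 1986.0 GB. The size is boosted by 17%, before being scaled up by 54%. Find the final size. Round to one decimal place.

3578.4 GB

Apply the 17% increase: 1986.0 × 1.17 = 2323.62.
After the 54% increase: 2323.62 × 1.54 = 3578.3748 ≈ 3578.4.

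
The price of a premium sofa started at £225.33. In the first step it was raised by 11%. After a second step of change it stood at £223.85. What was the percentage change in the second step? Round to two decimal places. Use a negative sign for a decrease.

After the first step: £225.33 × 1.11 = £250.1163.
Second-step multiplier: £223.85 ÷ £250.1163 ≈ 0.894984.
That is a change of -10.50%.

-10.50%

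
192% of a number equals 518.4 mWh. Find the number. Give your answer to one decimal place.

270.0 mWh

518.4 mWh ÷ 1.92 = 270.0 mWh.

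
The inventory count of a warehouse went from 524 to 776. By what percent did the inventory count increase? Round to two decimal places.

48.09%

Change: 776 − 524 = 252.
Relative to the original: 252 ÷ 524 ≈ 48.09%.
So the inventory count increased by 48.09%.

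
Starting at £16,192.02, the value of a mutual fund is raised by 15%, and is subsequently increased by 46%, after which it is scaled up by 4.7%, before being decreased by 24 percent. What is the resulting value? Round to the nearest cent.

15% increase: £16,192.02 × 1.15 = £18620.823.
46% increase: £18620.823 × 1.46 = £27186.40158.
After the 4.7% increase: £27186.40158 × 1.047 = £28464.16245426.
After the 24% decrease: £28464.16245426 × 0.76 = £21632.7634652376 ≈ £21,632.76.

£21,632.76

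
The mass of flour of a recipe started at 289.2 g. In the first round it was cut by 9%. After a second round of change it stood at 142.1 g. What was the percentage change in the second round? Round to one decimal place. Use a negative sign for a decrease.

-46.0%

After the first round: 289.2 × 0.91 = 263.172.
Second-round multiplier: 142.1 ÷ 263.172 ≈ 0.53995.
That is a change of -46.0%.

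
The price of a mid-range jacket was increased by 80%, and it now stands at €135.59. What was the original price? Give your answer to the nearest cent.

€75.33

The overall multiplier applied was 1.8.
So the original price was €135.59 ÷ 1.8 ≈ €75.33.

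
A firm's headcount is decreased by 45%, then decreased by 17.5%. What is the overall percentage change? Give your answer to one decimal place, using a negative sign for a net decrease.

-54.6%

A 45% decrease multiplies by 0.55.
Then a 17.5% decrease: 0.55 × 0.825 = 0.45375.
Overall factor 0.45375, i.e. -54.6%.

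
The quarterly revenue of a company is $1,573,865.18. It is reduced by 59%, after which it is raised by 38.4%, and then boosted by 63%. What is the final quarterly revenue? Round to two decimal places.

$1,455,710.71

Apply the 59% decrease: $1,573,865.18 × 0.41 = $645284.7238.
38.4% increase: $645284.7238 × 1.384 = $893074.0577392.
63% increase: $893074.0577392 × 1.63 = $1455710.714114896 ≈ $1,455,710.71.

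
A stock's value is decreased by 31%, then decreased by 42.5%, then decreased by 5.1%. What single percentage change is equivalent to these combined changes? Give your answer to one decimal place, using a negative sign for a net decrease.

-62.3%

A 31% decrease multiplies by 0.69.
Then a 42.5% decrease: 0.69 × 0.575 = 0.39675.
Then a 5.1% decrease: 0.39675 × 0.949 = 0.37651575.
Overall factor 0.37651575, i.e. -62.3%.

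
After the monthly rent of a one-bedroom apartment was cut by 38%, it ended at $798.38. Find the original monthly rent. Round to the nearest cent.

$1,287.71

The overall multiplier applied was 0.62.
So the original monthly rent was $798.38 ÷ 0.62 ≈ $1,287.71.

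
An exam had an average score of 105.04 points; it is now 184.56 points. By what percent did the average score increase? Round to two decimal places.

Change: 184.56 − 105.04 = 79.52.
Relative to the original: 79.52 ÷ 105.04 ≈ 75.70%.
So the average score increased by 75.70%.

75.70%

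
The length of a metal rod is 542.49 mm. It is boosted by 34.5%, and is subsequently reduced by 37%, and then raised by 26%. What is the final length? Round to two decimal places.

579.20 mm

After the 34.5% increase: 542.49 × 1.345 = 729.64905.
37% decrease: 729.64905 × 0.63 = 459.6789015.
Apply the 26% increase: 459.6789015 × 1.26 = 579.19541589 ≈ 579.20.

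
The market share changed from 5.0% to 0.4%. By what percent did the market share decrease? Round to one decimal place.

The change is 0.4 − 5.0 = -4.6 percentage points.
Relative to the original 5.0%, that is -4.6 ÷ 5.0 = -92.0%.
So the market share fell by 92.0%.

92.0%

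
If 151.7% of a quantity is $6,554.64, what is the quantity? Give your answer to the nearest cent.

$4,320.79

$6,554.64 ÷ 1.517 ≈ $4,320.79.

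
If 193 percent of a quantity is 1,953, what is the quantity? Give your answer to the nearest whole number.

1,953 ÷ 1.93 ≈ 1,012.

1,012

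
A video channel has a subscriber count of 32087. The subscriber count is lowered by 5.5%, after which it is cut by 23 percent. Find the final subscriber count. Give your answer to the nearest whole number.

23348

Each change multiplies by a factor: 0.945 × 0.77 = 0.72765.
32087 × 0.72765 = 23348.10555 ≈ 23348.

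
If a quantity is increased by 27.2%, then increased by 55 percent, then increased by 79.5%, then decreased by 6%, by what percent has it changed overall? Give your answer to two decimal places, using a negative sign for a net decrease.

The combined multiplier is 1.272 × 1.55 × 1.795 × 0.94 = 3.32668068.
That corresponds to an increase of 232.67%.

232.67%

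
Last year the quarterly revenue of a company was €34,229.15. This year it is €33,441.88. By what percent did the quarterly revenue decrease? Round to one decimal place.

2.3%

Change: €33,441.88 − €34,229.15 = -€787.27.
Relative to the original: -€787.27 ÷ €34,229.15 ≈ -2.3%.
So the quarterly revenue decreased by 2.3%.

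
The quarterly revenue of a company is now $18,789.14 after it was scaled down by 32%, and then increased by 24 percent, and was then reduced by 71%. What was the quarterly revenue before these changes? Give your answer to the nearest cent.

$76,838.40

Undoing the 71% decrease: $18,789.14 ÷ 0.29 ≈ $64790.137931.
Undoing the 24% increase: $64790.137931 ÷ 1.24 ≈ $52250.111235.
Undoing the 32% decrease: $52250.111235 ÷ 0.68 ≈ $76,838.40.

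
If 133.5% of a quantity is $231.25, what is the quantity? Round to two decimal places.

$173.22

$231.25 ÷ 1.335 ≈ $173.22.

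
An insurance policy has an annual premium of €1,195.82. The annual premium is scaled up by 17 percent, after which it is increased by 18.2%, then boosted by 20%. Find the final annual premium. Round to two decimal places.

Each change multiplies by a factor: 1.17 × 1.182 × 1.2 = 1.659528.
€1,195.82 × 1.659528 = €1984.49677296 ≈ €1,984.50.

€1,984.50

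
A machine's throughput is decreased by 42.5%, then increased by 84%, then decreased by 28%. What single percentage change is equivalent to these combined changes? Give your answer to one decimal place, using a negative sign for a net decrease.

-23.8%

The combined multiplier is 0.575 × 1.84 × 0.72 = 0.76176.
That corresponds to a decrease of 23.8%.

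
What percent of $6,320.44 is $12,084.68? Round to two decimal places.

191.20%

$12,084.68 ÷ $6,320.44 ≈ 191.20%.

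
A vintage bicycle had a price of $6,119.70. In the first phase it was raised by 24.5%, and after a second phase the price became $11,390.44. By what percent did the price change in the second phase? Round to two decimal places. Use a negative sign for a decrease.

49.50%

After the first phase: $6,119.70 × 1.245 = $7619.0265.
Second-phase multiplier: $11,390.44 ÷ $7619.0265 ≈ 1.494999.
That is a change of 49.50%.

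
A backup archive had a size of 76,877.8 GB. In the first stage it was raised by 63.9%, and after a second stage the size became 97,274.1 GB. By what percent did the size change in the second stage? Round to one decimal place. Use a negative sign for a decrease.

-22.8%

After the first stage: 76,877.8 × 1.639 = 126002.7142.
Second-stage multiplier: 97,274.1 ÷ 126002.7142 ≈ 0.772.
That is a change of -22.8%.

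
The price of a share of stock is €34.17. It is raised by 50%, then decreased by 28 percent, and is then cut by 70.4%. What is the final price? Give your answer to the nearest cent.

50% increase: €34.17 × 1.5 = €51.255.
28% decrease: €51.255 × 0.72 = €36.9036.
70.4% decrease: €36.9036 × 0.296 = €10.9234656 ≈ €10.92.

€10.92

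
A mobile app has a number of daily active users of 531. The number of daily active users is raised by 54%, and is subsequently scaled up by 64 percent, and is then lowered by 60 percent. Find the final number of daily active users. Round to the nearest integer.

After the 54% increase: 531 × 1.54 = 817.74.
64% increase: 817.74 × 1.64 = 1341.0936.
Apply the 60% decrease: 1341.0936 × 0.4 = 536.43744 ≈ 536.

536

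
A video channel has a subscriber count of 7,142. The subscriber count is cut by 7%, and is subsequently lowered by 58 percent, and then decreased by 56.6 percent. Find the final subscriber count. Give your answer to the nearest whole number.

Each change multiplies by a factor: 0.93 × 0.42 × 0.434 = 0.1695204.
7,142 × 0.1695204 = 1210.7146968 ≈ 1,211.

1,211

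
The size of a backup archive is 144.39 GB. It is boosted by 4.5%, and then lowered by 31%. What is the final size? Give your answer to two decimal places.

104.11 GB

Apply the 4.5% increase: 144.39 × 1.045 = 150.88755.
31% decrease: 150.88755 × 0.69 = 104.1124095 ≈ 104.11.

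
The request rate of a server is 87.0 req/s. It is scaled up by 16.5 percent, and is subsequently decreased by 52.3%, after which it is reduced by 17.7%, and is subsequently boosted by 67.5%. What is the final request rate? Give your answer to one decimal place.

66.6 req/s

Each change multiplies by a factor: 1.165 × 0.477 × 0.823 × 1.675 = 0.766053235125.
87.0 × 0.766053235125 = 66.646631455875 ≈ 66.6.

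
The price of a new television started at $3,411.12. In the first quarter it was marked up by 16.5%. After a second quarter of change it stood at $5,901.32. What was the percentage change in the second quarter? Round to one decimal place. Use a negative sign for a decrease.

48.5%

After the first quarter: $3,411.12 × 1.165 = $3973.9548.
Second-quarter multiplier: $5,901.32 ÷ $3973.9548 ≈ 1.485.
That is a change of 48.5%.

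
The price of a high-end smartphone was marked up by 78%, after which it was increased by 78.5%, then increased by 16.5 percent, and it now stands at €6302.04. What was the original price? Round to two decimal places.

€1702.54

Undoing the 16.5% increase: €6302.04 ÷ 1.165 ≈ €5409.476395.
Undoing the 78.5% increase: €5409.476395 ÷ 1.785 ≈ €3030.518989.
Undoing the 78% increase: €3030.518989 ÷ 1.78 ≈ €1702.54.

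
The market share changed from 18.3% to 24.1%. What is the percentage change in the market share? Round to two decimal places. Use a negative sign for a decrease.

31.69%

The change is 24.1 − 18.3 = 5.8 percentage points.
Relative to the original 18.3%, that is 5.8 ÷ 18.3 ≈ 31.69%.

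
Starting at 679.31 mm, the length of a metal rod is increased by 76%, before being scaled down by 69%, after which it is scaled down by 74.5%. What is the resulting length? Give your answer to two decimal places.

After the 76% increase: 679.31 × 1.76 = 1195.5856.
69% decrease: 1195.5856 × 0.31 = 370.631536.
Apply the 74.5% decrease: 370.631536 × 0.255 = 94.51104168 ≈ 94.51.

94.51 mm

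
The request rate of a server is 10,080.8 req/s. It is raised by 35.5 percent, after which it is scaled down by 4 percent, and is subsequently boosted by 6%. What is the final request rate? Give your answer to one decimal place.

Each change multiplies by a factor: 1.355 × 0.96 × 1.06 = 1.378848.
10,080.8 × 1.378848 = 13899.8909184 ≈ 13,899.9.

13,899.9 req/s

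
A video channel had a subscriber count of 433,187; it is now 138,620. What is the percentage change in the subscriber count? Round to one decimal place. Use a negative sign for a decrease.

-68.0%

Change: 138,620 − 433,187 = -294,567.
Relative to the original: -294,567 ÷ 433,187 ≈ -68.0%.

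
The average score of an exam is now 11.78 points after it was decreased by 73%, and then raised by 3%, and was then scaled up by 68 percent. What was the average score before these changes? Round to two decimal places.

25.21 points

The overall multiplier applied was 0.27 × 1.03 × 1.68 = 0.467208.
So the original average score was 11.78 ÷ 0.467208 ≈ 25.21 points.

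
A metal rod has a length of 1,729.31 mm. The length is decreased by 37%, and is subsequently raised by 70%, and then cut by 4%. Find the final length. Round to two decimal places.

37% decrease: 1,729.31 × 0.63 = 1089.4653.
After the 70% increase: 1089.4653 × 1.7 = 1852.09101.
4% decrease: 1852.09101 × 0.96 = 1778.0073696 ≈ 1,778.01.

1,778.01 mm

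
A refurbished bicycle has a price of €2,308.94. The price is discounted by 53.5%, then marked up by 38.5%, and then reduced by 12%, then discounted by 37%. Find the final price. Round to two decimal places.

€824.40

After the 53.5% decrease: €2,308.94 × 0.465 = €1073.6571.
Apply the 38.5% increase: €1073.6571 × 1.385 = €1487.0150835.
Apply the 12% decrease: €1487.0150835 × 0.88 = €1308.57327348.
After the 37% decrease: €1308.57327348 × 0.63 = €824.4011622924 ≈ €824.40.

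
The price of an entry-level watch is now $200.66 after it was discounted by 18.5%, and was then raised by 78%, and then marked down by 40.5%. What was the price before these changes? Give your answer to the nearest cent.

The overall multiplier applied was 0.815 × 1.78 × 0.595 = 0.8631665.
So the original price was $200.66 ÷ 0.8631665 ≈ $232.47.

$232.47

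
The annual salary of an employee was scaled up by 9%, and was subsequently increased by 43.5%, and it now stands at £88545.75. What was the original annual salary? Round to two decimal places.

£56609.50

Undoing the 43.5% increase: £88545.75 ÷ 1.435 ≈ £61704.355401.
Undoing the 9% increase: £61704.355401 ÷ 1.09 ≈ £56609.50.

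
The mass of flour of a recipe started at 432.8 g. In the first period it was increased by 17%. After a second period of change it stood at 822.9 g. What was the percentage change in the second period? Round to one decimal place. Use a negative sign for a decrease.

62.5%

After the first period: 432.8 × 1.17 = 506.376.
Second-period multiplier: 822.9 ÷ 506.376 ≈ 1.62508.
That is a change of 62.5%.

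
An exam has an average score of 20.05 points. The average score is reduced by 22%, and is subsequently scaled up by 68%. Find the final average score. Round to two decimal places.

Each change multiplies by a factor: 0.78 × 1.68 = 1.3104.
20.05 × 1.3104 = 26.27352 ≈ 26.27.

26.27 points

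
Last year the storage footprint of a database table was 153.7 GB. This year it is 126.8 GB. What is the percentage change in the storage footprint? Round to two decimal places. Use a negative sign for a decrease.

Change: 126.8 − 153.7 = -26.9.
Relative to the original: -26.9 ÷ 153.7 ≈ -17.50%.

-17.50%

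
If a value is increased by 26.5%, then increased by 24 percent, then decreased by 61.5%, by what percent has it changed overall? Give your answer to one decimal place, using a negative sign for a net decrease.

-39.6%

A 26.5% increase multiplies by 1.265.
Then a 24% increase: 1.265 × 1.24 = 1.5686.
Then a 61.5% decrease: 1.5686 × 0.385 = 0.603911.
Overall factor 0.603911, i.e. -39.6%.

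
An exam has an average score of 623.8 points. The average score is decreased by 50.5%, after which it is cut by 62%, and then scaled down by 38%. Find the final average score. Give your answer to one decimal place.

Each change multiplies by a factor: 0.495 × 0.38 × 0.62 = 0.116622.
623.8 × 0.116622 = 72.7488036 ≈ 72.7.

72.7 points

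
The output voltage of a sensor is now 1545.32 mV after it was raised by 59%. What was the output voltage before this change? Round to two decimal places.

971.90 mV

The overall multiplier applied was 1.59.
So the original output voltage was 1545.32 ÷ 1.59 ≈ 971.90 mV.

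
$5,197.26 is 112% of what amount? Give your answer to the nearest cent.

$4,640.41

$5,197.26 ÷ 1.12 ≈ $4,640.41.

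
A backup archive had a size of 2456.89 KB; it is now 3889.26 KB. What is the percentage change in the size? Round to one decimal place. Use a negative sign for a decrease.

Change: 3889.26 − 2456.89 = 1432.37.
Relative to the original: 1432.37 ÷ 2456.89 ≈ 58.3%.

58.3%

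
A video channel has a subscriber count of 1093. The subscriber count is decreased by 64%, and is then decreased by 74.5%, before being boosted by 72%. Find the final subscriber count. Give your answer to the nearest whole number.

After the 64% decrease: 1093 × 0.36 = 393.48.
Apply the 74.5% decrease: 393.48 × 0.255 = 100.3374.
72% increase: 100.3374 × 1.72 = 172.580328 ≈ 173.

173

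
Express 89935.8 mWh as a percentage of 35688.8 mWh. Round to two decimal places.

252.00%

89935.8 mWh ÷ 35688.8 mWh ≈ 252.00%.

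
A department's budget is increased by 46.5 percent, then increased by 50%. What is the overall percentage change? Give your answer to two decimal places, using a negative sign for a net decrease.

119.75%

A 46.5% increase multiplies by 1.465.
Then a 50% increase: 1.465 × 1.5 = 2.1975.
Overall factor 2.1975, i.e. 119.75%.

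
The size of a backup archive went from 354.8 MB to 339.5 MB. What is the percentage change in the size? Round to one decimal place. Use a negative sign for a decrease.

Change: 339.5 − 354.8 = -15.3.
Relative to the original: -15.3 ÷ 354.8 ≈ -4.3%.

-4.3%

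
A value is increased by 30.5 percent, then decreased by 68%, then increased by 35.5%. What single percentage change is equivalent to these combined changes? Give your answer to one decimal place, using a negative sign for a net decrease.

-43.4%

A 30.5% increase multiplies by 1.305.
Then a 68% decrease: 1.305 × 0.32 = 0.4176.
Then a 35.5% increase: 0.4176 × 1.355 = 0.565848.
Overall factor 0.565848, i.e. -43.4%.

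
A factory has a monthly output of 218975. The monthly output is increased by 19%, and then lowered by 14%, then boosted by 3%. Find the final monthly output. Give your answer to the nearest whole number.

Apply the 19% increase: 218975 × 1.19 = 260580.25.
After the 14% decrease: 260580.25 × 0.86 = 224099.015.
3% increase: 224099.015 × 1.03 = 230821.98545 ≈ 230822.

230822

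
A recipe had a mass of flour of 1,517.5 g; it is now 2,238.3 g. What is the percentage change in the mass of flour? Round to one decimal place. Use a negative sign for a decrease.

47.5%

Change: 2,238.3 − 1,517.5 = 720.8.
Relative to the original: 720.8 ÷ 1,517.5 ≈ 47.5%.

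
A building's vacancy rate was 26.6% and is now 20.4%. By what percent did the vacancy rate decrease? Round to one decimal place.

The change is 20.4 − 26.6 = -6.2 percentage points.
Relative to the original 26.6%, that is -6.2 ÷ 26.6 ≈ -23.3%.
So the vacancy rate fell by 23.3%.

23.3%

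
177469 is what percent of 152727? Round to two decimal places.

177469 ÷ 152727 ≈ 116.20%.

116.20%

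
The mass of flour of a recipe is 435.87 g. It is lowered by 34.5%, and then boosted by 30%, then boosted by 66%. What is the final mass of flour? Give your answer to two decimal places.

Each change multiplies by a factor: 0.655 × 1.3 × 1.66 = 1.41349.
435.87 × 1.41349 = 616.0978863 ≈ 616.10.

616.10 g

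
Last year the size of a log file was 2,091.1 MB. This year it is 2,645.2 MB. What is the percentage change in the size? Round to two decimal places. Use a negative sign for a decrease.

26.50%

Change: 2,645.2 − 2,091.1 = 554.1.
Relative to the original: 554.1 ÷ 2,091.1 ≈ 26.50%.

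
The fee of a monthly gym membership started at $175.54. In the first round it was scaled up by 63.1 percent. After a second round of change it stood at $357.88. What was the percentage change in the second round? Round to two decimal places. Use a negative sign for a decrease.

After the first round: $175.54 × 1.631 = $286.30574.
Second-round multiplier: $357.88 ÷ $286.30574 ≈ 1.249992.
That is a change of 25.00%.

25.00%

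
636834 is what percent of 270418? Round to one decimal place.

235.5%

636834 ÷ 270418 ≈ 235.5%.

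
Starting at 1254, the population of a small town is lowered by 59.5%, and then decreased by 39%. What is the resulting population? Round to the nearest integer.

310

Each change multiplies by a factor: 0.405 × 0.61 = 0.24705.
1254 × 0.24705 = 309.8007 ≈ 310.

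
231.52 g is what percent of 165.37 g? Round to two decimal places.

231.52 g ÷ 165.37 g ≈ 140.00%.

140.00%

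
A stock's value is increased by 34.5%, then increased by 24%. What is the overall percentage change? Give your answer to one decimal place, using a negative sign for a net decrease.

A 34.5% increase multiplies by 1.345.
Then a 24% increase: 1.345 × 1.24 = 1.6678.
Overall factor 1.6678, i.e. 66.8%.

66.8%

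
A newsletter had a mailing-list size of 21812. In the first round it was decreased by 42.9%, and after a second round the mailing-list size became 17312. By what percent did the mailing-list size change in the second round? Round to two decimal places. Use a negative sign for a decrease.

39.00%

After the first round: 21812 × 0.571 = 12454.652.
Second-round multiplier: 17312 ÷ 12454.652 ≈ 1.390003.
That is a change of 39.00%.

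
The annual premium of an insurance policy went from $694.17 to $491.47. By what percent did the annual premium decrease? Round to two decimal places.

29.20%

Change: $491.47 − $694.17 = -$202.70.
Relative to the original: -$202.70 ÷ $694.17 ≈ -29.20%.
So the annual premium decreased by 29.20%.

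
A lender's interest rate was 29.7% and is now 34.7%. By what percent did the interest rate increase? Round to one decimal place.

The change is 34.7 − 29.7 = 5.0 percentage points.
Relative to the original 29.7%, that is 5.0 ÷ 29.7 ≈ 16.8%.
So the interest rate rose by 16.8%.

16.8%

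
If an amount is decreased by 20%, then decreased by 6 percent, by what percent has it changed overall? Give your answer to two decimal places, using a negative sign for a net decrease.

-24.80%

A 20% decrease multiplies by 0.8.
Then a 6% decrease: 0.8 × 0.94 = 0.752.
Overall factor 0.752, i.e. -24.80%.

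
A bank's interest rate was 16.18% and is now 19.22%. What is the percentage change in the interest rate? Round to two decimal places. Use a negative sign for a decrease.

18.79%

The change is 19.22 − 16.18 = 3.04 percentage points.
Relative to the original 16.18%, that is 3.04 ÷ 16.18 ≈ 18.79%.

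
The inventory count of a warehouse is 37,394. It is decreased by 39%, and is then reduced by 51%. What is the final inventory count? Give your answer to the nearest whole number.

Each change multiplies by a factor: 0.61 × 0.49 = 0.2989.
37,394 × 0.2989 = 11177.0666 ≈ 11,177.

11,177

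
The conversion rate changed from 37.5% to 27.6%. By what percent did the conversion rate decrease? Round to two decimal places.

The change is 27.6 − 37.5 = -9.9 percentage points.
Relative to the original 37.5%, that is -9.9 ÷ 37.5 = -26.40%.
So the conversion rate fell by 26.40%.

26.40%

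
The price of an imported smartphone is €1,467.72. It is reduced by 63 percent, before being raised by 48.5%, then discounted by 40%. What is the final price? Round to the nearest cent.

Each change multiplies by a factor: 0.37 × 1.485 × 0.6 = 0.32967.
€1,467.72 × 0.32967 = €483.8632524 ≈ €483.86.

€483.86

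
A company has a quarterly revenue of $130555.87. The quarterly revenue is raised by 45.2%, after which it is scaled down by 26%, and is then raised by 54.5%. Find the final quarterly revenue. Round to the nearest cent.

45.2% increase: $130555.87 × 1.452 = $189567.12324.
Apply the 26% decrease: $189567.12324 × 0.74 = $140279.6711976.
54.5% increase: $140279.6711976 × 1.545 = $216732.092000292 ≈ $216732.09.

$216732.09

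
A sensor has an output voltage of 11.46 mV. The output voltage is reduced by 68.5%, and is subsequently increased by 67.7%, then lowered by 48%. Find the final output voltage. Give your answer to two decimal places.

3.15 mV

After the 68.5% decrease: 11.46 × 0.315 = 3.6099.
After the 67.7% increase: 3.6099 × 1.677 = 6.0538023.
Apply the 48% decrease: 6.0538023 × 0.52 = 3.147977196 ≈ 3.15.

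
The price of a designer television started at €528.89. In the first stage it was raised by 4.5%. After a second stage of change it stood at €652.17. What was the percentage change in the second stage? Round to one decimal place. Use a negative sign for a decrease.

18.0%

After the first stage: €528.89 × 1.045 = €552.69005.
Second-stage multiplier: €652.17 ÷ €552.69005 ≈ 1.17999.
That is a change of 18.0%.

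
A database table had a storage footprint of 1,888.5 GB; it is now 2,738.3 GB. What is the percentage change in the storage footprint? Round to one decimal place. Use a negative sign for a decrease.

Change: 2,738.3 − 1,888.5 = 849.8.
Relative to the original: 849.8 ÷ 1,888.5 ≈ 45.0%.

45.0%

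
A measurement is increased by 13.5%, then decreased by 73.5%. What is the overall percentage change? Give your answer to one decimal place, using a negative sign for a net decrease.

The combined multiplier is 1.135 × 0.265 = 0.300775.
That corresponds to a decrease of 69.9%.

-69.9%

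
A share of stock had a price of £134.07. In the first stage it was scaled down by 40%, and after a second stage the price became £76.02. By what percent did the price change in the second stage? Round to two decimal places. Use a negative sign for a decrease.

-5.50%

After the first stage: £134.07 × 0.6 = £80.442.
Second-stage multiplier: £76.02 ÷ £80.442 ≈ 0.945029.
That is a change of -5.50%.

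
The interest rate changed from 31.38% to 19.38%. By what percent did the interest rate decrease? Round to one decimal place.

38.2%

The change is 19.38 − 31.38 = -12.00 percentage points.
Relative to the original 31.38%, that is -12.00 ÷ 31.38 ≈ -38.2%.
So the interest rate fell by 38.2%.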